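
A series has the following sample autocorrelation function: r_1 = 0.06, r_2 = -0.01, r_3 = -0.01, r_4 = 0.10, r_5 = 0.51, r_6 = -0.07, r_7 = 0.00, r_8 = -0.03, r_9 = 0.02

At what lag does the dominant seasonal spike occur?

The largest autocorrelation is r_5 = 0.51; the remaining lags stay at or below 0.10.
The dominant spike at lag 5 indicates a seasonal period of 5.

5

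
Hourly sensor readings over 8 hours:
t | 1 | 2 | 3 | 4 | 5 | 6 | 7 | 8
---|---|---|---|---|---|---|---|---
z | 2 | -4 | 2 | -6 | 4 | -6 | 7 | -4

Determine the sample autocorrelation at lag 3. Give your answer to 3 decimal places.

-0.578

Mean z̄ = (2 − 4 + 2 − 6 + 4 − 6 + 7 − 4)/8 = -0.6250
Deviations from mean: 2.6250, -3.3750, 2.6250, -5.3750, 4.6250, -5.3750, 7.6250, -3.3750
Σ(z_t−z̄)(z_{t+3}−z̄) = (-14.1094) + (-15.6094) + (-14.1094) + (-40.9844) + (-15.6094) = -100.4219
Denominator Σ(z_t−z̄)² = 173.8750
r_3 = -100.4219 / 173.8750 = -0.578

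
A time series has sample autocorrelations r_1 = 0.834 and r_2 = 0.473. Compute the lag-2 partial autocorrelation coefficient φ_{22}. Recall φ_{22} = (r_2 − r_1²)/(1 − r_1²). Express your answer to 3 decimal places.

φ_{22} = (r_2 − r_1²) / (1 − r_1²)
r_1² = (0.834)² = 0.695556
Numerator = 0.473 − 0.6956 = -0.2226; denominator = 1 − 0.6956 = 0.3044
φ_{22} = -0.2226 / 0.3044 = -0.731

-0.731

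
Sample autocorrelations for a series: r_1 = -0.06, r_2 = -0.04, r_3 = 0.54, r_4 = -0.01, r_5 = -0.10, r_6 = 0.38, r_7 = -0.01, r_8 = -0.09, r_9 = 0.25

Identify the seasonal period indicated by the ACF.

3

The largest autocorrelation is r_3 = 0.54, with weaker echoes at lags 6 (0.38) and 9 (0.25); the remaining lags stay at or below -0.01.
The dominant spike at lag 3 indicates a seasonal period of 3.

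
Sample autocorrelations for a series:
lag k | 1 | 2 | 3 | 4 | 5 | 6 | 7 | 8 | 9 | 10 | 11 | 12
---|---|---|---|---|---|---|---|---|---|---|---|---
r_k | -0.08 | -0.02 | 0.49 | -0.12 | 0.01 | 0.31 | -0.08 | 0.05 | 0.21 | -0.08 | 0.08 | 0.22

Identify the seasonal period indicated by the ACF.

3

The largest autocorrelation is r_3 = 0.49, with weaker echoes at lags 6 (0.31), 9 (0.21) and 12 (0.22); the remaining lags stay at or below 0.08.
The dominant spike at lag 3 indicates a seasonal period of 3.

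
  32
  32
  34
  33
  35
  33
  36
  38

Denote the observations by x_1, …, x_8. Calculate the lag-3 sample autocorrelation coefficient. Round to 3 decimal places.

0.063

Mean x̄ = (32 + 32 + 34 + 33 + 35 + 33 + 36 + 38)/8 = 34.1250
Deviations from mean: -2.1250, -2.1250, -0.1250, -1.1250, 0.8750, -1.1250, 1.8750, 3.8750
Numerator Σ_{t=1}^{5}(x_t−x̄)(x_{t+3}−x̄) = 1.9531
Denominator Σ(x_t−x̄)² = 30.8750
r_3 = 1.9531 / 30.8750 = 0.063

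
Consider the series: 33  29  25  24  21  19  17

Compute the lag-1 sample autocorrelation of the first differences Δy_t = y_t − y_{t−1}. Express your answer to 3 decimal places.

-0.106

First differences Δy: -4, -4, -1, -3, -2, -2
Mean of differences = -2.6667
Numerator Σ(Δy_t−Δȳ)(Δy_{t+1}−Δȳ) = -0.7778
Denominator Σ(Δy_t−Δȳ)² = 7.3333
r_1(Δy) = -0.7778 / 7.3333 = -0.106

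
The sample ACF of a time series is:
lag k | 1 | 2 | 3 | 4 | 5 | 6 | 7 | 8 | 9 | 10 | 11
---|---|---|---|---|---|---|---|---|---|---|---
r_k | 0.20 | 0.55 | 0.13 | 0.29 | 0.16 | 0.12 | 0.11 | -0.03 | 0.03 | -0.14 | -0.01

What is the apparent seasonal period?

2

The largest autocorrelation is r_2 = 0.55, with a weaker echo at lag 4 (0.29); the remaining lags stay at or below 0.20.
The dominant spike at lag 2 indicates a seasonal period of 2.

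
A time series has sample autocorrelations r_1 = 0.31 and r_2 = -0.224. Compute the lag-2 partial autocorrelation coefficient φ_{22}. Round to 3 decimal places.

φ_{22} = (r_2 − r_1²) / (1 − r_1²)
r_1² = (0.31)² = 0.0961
Numerator = -0.224 − 0.0961 = -0.3201; denominator = 1 − 0.0961 = 0.9039
φ_{22} = -0.3201 / 0.9039 = -0.354

-0.354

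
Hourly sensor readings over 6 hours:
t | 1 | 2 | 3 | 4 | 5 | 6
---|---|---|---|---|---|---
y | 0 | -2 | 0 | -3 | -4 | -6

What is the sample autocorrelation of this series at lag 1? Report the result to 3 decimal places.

Mean ȳ = (0 − 2 + 0 − 3 − 4 − 6)/6 = -2.5000
Deviations from mean: 2.5000, 0.5000, 2.5000, -0.5000, -1.5000, -3.5000
Numerator Σ_{t=1}^{5}(y_t−ȳ)(y_{t+1}−ȳ) = 7.2500
Denominator Σ(y_t−ȳ)² = 27.5000
r_1 = 7.2500 / 27.5000 = 0.264

0.264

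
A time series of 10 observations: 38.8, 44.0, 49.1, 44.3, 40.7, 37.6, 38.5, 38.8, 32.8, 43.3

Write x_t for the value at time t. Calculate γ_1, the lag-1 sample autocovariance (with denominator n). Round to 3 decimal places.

5.713

Mean x̄ = (38.8 + 44.0 + 49.1 + 44.3 + 40.7 + 37.6 + 38.5 + 38.8 + 32.8 + 43.3)/10 = 40.7900
Σ_{t=1}^{9}(x_t−x̄)(x_{t+1}−x̄) = 57.1339
γ_1 = 57.1339 / 10 = 5.713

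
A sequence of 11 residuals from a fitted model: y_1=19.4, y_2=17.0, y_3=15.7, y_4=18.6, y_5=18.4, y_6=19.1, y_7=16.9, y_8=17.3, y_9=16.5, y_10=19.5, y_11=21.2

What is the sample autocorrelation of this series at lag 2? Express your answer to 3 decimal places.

-0.345

Mean ȳ = (19.4 + 17.0 + 15.7 + 18.6 + 18.4 + 19.1 + 16.9 + 17.3 + 16.5 + 19.5 + 21.2)/11 = 18.1455
Numerator Σ_{t=1}^{9}(y_t−ȳ)(y_{t+2}−ȳ) = -9.0232
Denominator Σ(y_t−ȳ)² = 26.1873
r_2 = -9.0232 / 26.1873 = -0.345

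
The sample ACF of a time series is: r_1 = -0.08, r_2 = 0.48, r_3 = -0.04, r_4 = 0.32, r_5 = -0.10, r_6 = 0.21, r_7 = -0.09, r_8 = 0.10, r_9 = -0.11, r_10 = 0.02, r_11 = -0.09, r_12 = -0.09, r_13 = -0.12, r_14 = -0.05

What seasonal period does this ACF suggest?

2

The largest autocorrelation is r_2 = 0.48, with weaker echoes at lags 4 (0.32) and 6 (0.21); the remaining lags stay at or below 0.10.
The dominant spike at lag 2 indicates a seasonal period of 2.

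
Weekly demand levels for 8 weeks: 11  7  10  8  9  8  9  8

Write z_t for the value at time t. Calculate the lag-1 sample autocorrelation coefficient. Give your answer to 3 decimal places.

-0.679

Mean z̄ = (11 + 7 + 10 + 8 + 9 + 8 + 9 + 8)/8 = 8.7500
Numerator Σ_{t=1}^{7}(z_t−z̄)(z_{t+1}−z̄) = -7.8125
Denominator Σ(z_t−z̄)² = 11.5000
r_1 = -7.8125 / 11.5000 = -0.679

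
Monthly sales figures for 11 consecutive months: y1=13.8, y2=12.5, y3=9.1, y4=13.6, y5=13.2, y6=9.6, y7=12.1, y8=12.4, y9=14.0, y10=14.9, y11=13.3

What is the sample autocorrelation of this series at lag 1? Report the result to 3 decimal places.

Mean ȳ = (13.8 + 12.5 + 9.1 + 13.6 + 13.2 + 9.6 + 12.1 + 12.4 + 14.0 + 14.9 + 13.3)/11 = 12.5909
Numerator Σ_{t=1}^{10}(y_t−ȳ)(y_{t+1}−ȳ) = 1.6617
Denominator Σ(y_t−ȳ)² = 32.0891
r_1 = 1.6617 / 32.0891 = 0.052

0.052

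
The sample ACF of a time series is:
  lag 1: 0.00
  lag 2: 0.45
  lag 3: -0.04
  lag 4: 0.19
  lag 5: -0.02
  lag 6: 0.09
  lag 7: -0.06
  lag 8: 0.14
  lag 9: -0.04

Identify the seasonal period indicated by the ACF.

The largest autocorrelation is r_2 = 0.45, with a weaker echo at lag 4 (0.19); the remaining lags stay at or below 0.14.
The dominant spike at lag 2 indicates a seasonal period of 2.

2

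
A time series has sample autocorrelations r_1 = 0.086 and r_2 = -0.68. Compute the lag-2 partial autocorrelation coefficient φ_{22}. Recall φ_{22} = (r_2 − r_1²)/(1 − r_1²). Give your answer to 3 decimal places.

φ_{22} = (r_2 − r_1²) / (1 − r_1²)
r_1² = (0.086)² = 0.007396
Numerator = -0.68 − 0.0074 = -0.6874; denominator = 1 − 0.0074 = 0.9926
φ_{22} = -0.6874 / 0.9926 = -0.693

-0.693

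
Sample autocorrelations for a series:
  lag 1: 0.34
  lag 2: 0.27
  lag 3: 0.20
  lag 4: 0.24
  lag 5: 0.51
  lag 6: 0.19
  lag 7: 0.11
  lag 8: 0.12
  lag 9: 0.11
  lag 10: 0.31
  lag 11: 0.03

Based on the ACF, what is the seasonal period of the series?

5

The largest autocorrelation is r_5 = 0.51; the remaining lags stay at or below 0.34. The elevated value at lag 1 (0.34), dropping to 0.27 at lag 2, reflects decaying short-term dependence rather than seasonality.
The dominant spike at lag 5 indicates a seasonal period of 5.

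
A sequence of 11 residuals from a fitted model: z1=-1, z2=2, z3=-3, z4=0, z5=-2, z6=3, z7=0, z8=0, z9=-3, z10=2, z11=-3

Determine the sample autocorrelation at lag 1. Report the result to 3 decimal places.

-0.571

Mean z̄ = (-1 + 2 − 3 + 0 − 2 + 3 + 0 + 0 − 3 + 2 − 3)/11 = -0.4545
Numerator Σ_{t=1}^{10}(z_t−z̄)(z_{t+1}−z̄) = -26.6612
Denominator Σ(z_t−z̄)² = 46.7273
r_1 = -26.6612 / 46.7273 = -0.571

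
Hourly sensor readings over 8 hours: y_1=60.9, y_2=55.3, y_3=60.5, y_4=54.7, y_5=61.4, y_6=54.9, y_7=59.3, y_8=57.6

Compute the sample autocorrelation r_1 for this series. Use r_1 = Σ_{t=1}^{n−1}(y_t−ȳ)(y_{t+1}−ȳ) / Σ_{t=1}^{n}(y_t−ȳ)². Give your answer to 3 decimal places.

-0.878

Mean ȳ = (60.9 + 55.3 + 60.5 + 54.7 + 61.4 + 54.9 + 59.3 + 57.6)/8 = 58.0750
Deviations from mean: 2.8250, -2.7750, 2.4250, -3.3750, 3.3250, -3.1750, 1.2250, -0.4750
Σ(y_t−ȳ)(y_{t+1}−ȳ) = (-7.8394) + (-6.7294) + (-8.1844) + (-11.2219) + (-10.5569) + (-3.8894) + (-0.5819) = -49.0031
Denominator Σ(y_t−ȳ)² = 55.8150
r_1 = -49.0031 / 55.8150 = -0.878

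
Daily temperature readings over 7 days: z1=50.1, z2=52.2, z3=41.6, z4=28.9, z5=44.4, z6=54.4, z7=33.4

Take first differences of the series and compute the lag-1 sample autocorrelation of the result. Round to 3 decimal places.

First differences Δz: 2.1, -10.6, -12.7, 15.5, 10.0, -21.0
Mean of differences = -2.7833
Numerator Σ(Δz_t−Δz̄)(Δz_{t+1}−Δz̄) = -141.1136
Denominator Σ(Δz_t−Δz̄)² = 1012.8283
r_1(Δz) = -141.1136 / 1012.8283 = -0.139

-0.139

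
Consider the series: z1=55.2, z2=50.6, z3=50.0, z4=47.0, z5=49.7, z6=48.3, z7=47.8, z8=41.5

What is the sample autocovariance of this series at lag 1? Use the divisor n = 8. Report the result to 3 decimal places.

Mean z̄ = (55.2 + 50.6 + 50.0 + 47.0 + 49.7 + 48.3 + 47.8 + 41.5)/8 = 48.7625
Deviations: 6.4375, 1.8375, 1.2375, -1.7625, 0.9375, -0.4625, -0.9625, -7.2625
Σ_{t=1}^{7}(z_t−z̄)(z_{t+1}−z̄) = 17.2711
γ_1 = 17.2711 / 8 = 2.159

2.159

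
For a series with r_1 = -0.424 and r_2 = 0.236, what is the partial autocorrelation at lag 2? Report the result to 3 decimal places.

φ_{22} = (r_2 − r_1²) / (1 − r_1²)
r_1² = (-0.424)² = 0.179776
Numerator = 0.236 − 0.1798 = 0.0562; denominator = 1 − 0.1798 = 0.8202
φ_{22} = 0.0562 / 0.8202 = 0.069

0.069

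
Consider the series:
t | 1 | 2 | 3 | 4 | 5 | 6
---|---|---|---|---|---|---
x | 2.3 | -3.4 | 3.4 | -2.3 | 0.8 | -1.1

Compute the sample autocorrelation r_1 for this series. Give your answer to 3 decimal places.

Mean x̄ = (2.3 − 3.4 + 3.4 − 2.3 + 0.8 − 1.1)/6 = -0.0500
Deviations from mean: 2.3500, -3.3500, 3.4500, -2.2500, 0.8500, -1.0500
Σ(x_t−x̄)(x_{t+1}−x̄) = (-7.8725) + (-11.5575) + (-7.7625) + (-1.9125) + (-0.8925) = -29.9975
Denominator Σ(x_t−x̄)² = 35.5350
r_1 = -29.9975 / 35.5350 = -0.844

-0.844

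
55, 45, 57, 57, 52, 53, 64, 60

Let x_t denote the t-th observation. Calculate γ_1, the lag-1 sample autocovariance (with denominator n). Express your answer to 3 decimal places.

1.451

Mean x̄ = (55 + 45 + 57 + 57 + 52 + 53 + 64 + 60)/8 = 55.3750
Σ_{t=1}^{7}(x_t−x̄)(x_{t+1}−x̄) = 11.6094
γ_1 = 11.6094 / 8 = 1.451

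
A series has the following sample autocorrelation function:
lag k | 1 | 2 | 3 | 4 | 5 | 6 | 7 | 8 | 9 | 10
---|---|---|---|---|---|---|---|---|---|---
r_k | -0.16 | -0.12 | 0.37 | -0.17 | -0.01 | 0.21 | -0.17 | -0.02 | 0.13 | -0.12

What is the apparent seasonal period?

The largest autocorrelation is r_3 = 0.37, with a weaker echo at lag 6 (0.21); the remaining lags stay at or below 0.13.
The dominant spike at lag 3 indicates a seasonal period of 3.

3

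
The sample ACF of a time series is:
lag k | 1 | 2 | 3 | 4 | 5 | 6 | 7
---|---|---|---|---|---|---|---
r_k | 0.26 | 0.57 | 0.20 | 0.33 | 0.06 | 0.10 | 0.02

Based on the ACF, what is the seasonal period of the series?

The largest autocorrelation is r_2 = 0.57, with a weaker echo at lag 4 (0.33); the remaining lags stay at or below 0.26.
The dominant spike at lag 2 indicates a seasonal period of 2.

2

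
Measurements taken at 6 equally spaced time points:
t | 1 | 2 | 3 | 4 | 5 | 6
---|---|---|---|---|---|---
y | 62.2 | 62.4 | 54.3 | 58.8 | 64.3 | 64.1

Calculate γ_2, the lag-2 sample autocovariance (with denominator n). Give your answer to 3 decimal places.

-6.650

Mean ȳ = (62.2 + 62.4 + 54.3 + 58.8 + 64.3 + 64.1)/6 = 61.0167
Σ_{t=1}^{4}(y_t−ȳ)(y_{t+2}−ȳ) = -39.9022
γ_2 = -39.9022 / 6 = -6.650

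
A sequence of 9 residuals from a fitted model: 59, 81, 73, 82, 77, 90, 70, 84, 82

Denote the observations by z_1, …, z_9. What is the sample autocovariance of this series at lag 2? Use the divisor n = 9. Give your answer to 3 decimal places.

Mean z̄ = (59 + 81 + 73 + 82 + 77 + 90 + 70 + 84 + 82)/9 = 77.5556
Σ_{t=1}^{7}(z_t−z̄)(z_{t+2}−z̄) = 208.4938
γ_2 = 208.4938 / 9 = 23.166

23.166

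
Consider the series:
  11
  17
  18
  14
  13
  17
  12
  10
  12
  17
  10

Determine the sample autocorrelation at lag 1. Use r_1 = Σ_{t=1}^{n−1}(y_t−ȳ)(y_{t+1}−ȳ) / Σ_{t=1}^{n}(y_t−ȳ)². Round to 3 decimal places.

-0.076

Mean ȳ = (11 + 17 + 18 + 14 + 13 + 17 + 12 + 10 + 12 + 17 + 10)/11 = 13.7273
Numerator Σ_{t=1}^{10}(y_t−ȳ)(y_{t+1}−ȳ) = -6.9835
Denominator Σ(y_t−ȳ)² = 92.1818
r_1 = -6.9835 / 92.1818 = -0.076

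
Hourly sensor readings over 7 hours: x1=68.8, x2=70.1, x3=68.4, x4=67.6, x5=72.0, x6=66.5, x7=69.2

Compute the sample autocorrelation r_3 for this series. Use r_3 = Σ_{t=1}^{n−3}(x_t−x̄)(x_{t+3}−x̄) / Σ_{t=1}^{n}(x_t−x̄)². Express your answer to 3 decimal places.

Mean x̄ = (68.8 + 70.1 + 68.4 + 67.6 + 72.0 + 66.5 + 69.2)/7 = 68.9429
Deviations from mean: -0.1429, 1.1571, -0.5429, -1.3429, 3.0571, -2.4429, 0.2571
Numerator Σ_{t=1}^{4}(x_t−x̄)(x_{t+3}−x̄) = 4.7102
Denominator Σ(x_t−x̄)² = 18.8371
r_3 = 4.7102 / 18.8371 = 0.250

0.250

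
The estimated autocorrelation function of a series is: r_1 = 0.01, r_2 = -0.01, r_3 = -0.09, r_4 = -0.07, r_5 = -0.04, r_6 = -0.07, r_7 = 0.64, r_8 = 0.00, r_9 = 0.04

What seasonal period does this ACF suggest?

The largest autocorrelation is r_7 = 0.64; the remaining lags stay at or below 0.04.
The dominant spike at lag 7 indicates a seasonal period of 7.

7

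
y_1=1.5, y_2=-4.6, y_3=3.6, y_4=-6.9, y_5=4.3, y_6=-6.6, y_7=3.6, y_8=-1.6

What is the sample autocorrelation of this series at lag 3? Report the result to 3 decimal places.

-0.576

Mean ȳ = (1.5 − 4.6 + 3.6 − 6.9 + 4.3 − 6.6 + 3.6 − 1.6)/8 = -0.8375
Deviations from mean: 2.3375, -3.7625, 4.4375, -6.0625, 5.1375, -5.7625, 4.4375, -0.7625
Σ(y_t−ȳ)(y_{t+3}−ȳ) = (-14.1711) + (-19.3298) + (-25.5711) + (-26.9023) + (-3.9173) = -89.8917
Denominator Σ(y_t−ȳ)² = 155.9388
r_3 = -89.8917 / 155.9388 = -0.576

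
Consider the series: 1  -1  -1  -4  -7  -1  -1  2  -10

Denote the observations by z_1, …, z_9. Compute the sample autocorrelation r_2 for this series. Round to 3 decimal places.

Mean z̄ = (1 − 1 − 1 − 4 − 7 − 1 − 1 + 2 − 10)/9 = -2.4444
Numerator Σ_{t=1}^{7}(z_t−z̄)(z_{t+2}−z̄) = -17.1728
Denominator Σ(z_t−z̄)² = 120.2222
r_2 = -17.1728 / 120.2222 = -0.143

-0.143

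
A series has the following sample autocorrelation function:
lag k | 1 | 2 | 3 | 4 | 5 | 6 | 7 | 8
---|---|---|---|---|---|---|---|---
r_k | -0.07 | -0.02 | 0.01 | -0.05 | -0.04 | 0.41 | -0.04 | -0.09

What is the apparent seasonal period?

6

The largest autocorrelation is r_6 = 0.41; the remaining lags stay at or below 0.01.
The dominant spike at lag 6 indicates a seasonal period of 6.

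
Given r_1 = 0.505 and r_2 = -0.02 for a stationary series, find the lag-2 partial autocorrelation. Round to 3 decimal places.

φ_{22} = (r_2 − r_1²) / (1 − r_1²)
r_1² = (0.505)² = 0.255025
Numerator = -0.02 − 0.2550 = -0.2750; denominator = 1 − 0.2550 = 0.7450
φ_{22} = -0.2750 / 0.7450 = -0.369

-0.369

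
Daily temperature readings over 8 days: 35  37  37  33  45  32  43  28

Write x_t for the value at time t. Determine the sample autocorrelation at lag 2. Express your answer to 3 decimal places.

Mean x̄ = (35 + 37 + 37 + 33 + 45 + 32 + 43 + 28)/8 = 36.2500
Deviations from mean: -1.2500, 0.7500, 0.7500, -3.2500, 8.7500, -4.2500, 6.7500, -8.2500
Σ(x_t−x̄)(x_{t+2}−x̄) = (-0.9375) + (-2.4375) + (6.5625) + (13.8125) + (59.0625) + (35.0625) = 111.1250
Denominator Σ(x_t−x̄)² = 221.5000
r_2 = 111.1250 / 221.5000 = 0.502

0.502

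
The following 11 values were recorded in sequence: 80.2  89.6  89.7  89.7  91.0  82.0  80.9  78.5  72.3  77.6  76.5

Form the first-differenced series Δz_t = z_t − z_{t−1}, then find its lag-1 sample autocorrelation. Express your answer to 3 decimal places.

First differences Δz: 9.4, 0.1, 0.0, 1.3, -9.0, -1.1, -2.4, -6.2, 5.3, -1.1
Mean of differences = -0.3700
Numerator Σ(Δz_t−Δz̄)(Δz_{t+1}−Δz̄) = -26.6069
Denominator Σ(Δz_t−Δz̄)² = 244.4010
r_1(Δz) = -26.6069 / 244.4010 = -0.109

-0.109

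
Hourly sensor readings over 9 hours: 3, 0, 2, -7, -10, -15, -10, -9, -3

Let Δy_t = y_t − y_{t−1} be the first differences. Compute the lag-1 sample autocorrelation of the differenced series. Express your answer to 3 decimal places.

-0.018

First differences Δy: -3, 2, -9, -3, -5, 5, 1, 6
Mean of differences = -0.7500
Numerator Σ(Δy_t−Δȳ)(Δy_{t+1}−Δȳ) = -3.3125
Denominator Σ(Δy_t−Δȳ)² = 185.5000
r_1(Δy) = -3.3125 / 185.5000 = -0.018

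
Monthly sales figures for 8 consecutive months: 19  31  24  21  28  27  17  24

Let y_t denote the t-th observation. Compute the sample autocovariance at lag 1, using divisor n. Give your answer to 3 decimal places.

Mean ȳ = (19 + 31 + 24 + 21 + 28 + 27 + 17 + 24)/8 = 23.8750
Σ_{t=1}^{7}(y_t−ȳ)(y_{t+1}−ȳ) = -55.5156
γ_1 = -55.5156 / 8 = -6.939

-6.939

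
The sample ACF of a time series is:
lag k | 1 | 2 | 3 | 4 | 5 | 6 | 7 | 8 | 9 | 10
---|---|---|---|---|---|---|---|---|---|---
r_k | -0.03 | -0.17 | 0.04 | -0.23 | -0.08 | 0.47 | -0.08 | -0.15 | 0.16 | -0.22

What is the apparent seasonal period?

6

The largest autocorrelation is r_6 = 0.47; the remaining lags stay at or below 0.16.
The dominant spike at lag 6 indicates a seasonal period of 6.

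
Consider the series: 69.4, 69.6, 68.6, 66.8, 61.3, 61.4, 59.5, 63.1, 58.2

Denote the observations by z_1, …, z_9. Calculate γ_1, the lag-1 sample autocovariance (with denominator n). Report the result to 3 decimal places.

Mean z̄ = (69.4 + 69.6 + 68.6 + 66.8 + 61.3 + 61.4 + 59.5 + 63.1 + 58.2)/9 = 64.2111
Σ_{t=1}^{8}(z_t−z̄)(z_{t+1}−z̄) = 88.7799
γ_1 = 88.7799 / 9 = 9.864

9.864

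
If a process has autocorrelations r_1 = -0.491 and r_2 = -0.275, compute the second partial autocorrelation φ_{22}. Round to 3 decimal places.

φ_{22} = (r_2 − r_1²) / (1 − r_1²)
r_1² = (-0.491)² = 0.241081
Numerator = -0.275 − 0.2411 = -0.5161; denominator = 1 − 0.2411 = 0.7589
φ_{22} = -0.5161 / 0.7589 = -0.680

-0.680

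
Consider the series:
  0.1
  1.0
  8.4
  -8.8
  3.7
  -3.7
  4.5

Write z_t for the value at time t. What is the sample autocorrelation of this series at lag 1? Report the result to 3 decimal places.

Mean z̄ = (0.1 + 1.0 + 8.4 − 8.8 + 3.7 − 3.7 + 4.5)/7 = 0.7429
Deviations from mean: -0.6429, 0.2571, 7.6571, -9.5429, 2.9571, -4.4429, 3.7571
Σ(z_t−z̄)(z_{t+1}−z̄) = (-0.1653) + (1.9690) + (-73.0710) + (-28.2196) + (-13.1382) + (-16.6924) = -129.3176
Denominator Σ(z_t−z̄)² = 192.7771
r_1 = -129.3176 / 192.7771 = -0.671

-0.671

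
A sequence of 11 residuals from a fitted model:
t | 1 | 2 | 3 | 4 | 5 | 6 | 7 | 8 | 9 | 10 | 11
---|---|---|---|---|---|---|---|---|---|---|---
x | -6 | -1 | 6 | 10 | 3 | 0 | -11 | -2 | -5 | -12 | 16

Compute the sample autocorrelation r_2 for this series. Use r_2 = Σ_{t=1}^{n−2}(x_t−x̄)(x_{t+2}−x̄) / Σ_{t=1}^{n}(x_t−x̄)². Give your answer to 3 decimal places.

-0.085

Mean x̄ = (-6 − 1 + 6 + 10 + 3 + 0 − 11 − 2 − 5 − 12 + 16)/11 = -0.1818
Numerator Σ_{t=1}^{9}(x_t−x̄)(x_{t+2}−x̄) = -61.8843
Denominator Σ(x_t−x̄)² = 731.6364
r_2 = -61.8843 / 731.6364 = -0.085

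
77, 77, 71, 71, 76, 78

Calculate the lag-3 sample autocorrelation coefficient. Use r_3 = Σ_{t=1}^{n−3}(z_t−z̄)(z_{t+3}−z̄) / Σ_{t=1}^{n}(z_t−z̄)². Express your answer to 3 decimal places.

Mean z̄ = (77 + 77 + 71 + 71 + 76 + 78)/6 = 75.0000
Deviations from mean: 2.0000, 2.0000, -4.0000, -4.0000, 1.0000, 3.0000
Σ(z_t−z̄)(z_{t+3}−z̄) = (-8.0000) + (2.0000) + (-12.0000) = -18.0000
Denominator Σ(z_t−z̄)² = 50.0000
r_3 = -18.0000 / 50.0000 = -0.360

-0.360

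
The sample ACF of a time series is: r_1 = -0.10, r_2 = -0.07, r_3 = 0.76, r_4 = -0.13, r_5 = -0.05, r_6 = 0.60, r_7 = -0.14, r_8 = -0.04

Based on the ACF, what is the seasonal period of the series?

3

The largest autocorrelation is r_3 = 0.76, with a weaker echo at lag 6 (0.60); the remaining lags stay at or below -0.04.
The dominant spike at lag 3 indicates a seasonal period of 3.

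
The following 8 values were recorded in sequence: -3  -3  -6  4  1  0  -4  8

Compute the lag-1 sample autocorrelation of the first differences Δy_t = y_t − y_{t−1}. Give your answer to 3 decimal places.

-0.389

First differences Δy: 0, -3, 10, -3, -1, -4, 12
Mean of differences = 1.5714
Numerator Σ(Δy_t−Δȳ)(Δy_{t+1}−Δȳ) = -101.8980
Denominator Σ(Δy_t−Δȳ)² = 261.7143
r_1(Δy) = -101.8980 / 261.7143 = -0.389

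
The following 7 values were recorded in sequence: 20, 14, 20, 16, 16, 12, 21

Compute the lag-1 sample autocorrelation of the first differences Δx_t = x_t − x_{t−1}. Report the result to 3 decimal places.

-0.518

First differences Δx: -6, 6, -4, 0, -4, 9
Mean of differences = 0.1667
Numerator Σ(Δx_t−Δx̄)(Δx_{t+1}−Δx̄) = -95.6944
Denominator Σ(Δx_t−Δx̄)² = 184.8333
r_1(Δx) = -95.6944 / 184.8333 = -0.518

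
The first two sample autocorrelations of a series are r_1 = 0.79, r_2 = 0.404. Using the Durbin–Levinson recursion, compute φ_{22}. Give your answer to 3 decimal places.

φ_{22} = (r_2 − r_1²) / (1 − r_1²)
r_1² = (0.79)² = 0.6241
Numerator = 0.404 − 0.6241 = -0.2201; denominator = 1 − 0.6241 = 0.3759
φ_{22} = -0.2201 / 0.3759 = -0.586

-0.586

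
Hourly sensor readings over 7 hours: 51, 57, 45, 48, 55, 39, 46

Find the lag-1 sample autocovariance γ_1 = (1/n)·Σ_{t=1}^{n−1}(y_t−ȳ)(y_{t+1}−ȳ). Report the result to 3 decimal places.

-6.910

Mean ȳ = (51 + 57 + 45 + 48 + 55 + 39 + 46)/7 = 48.7143
Deviations: 2.2857, 8.2857, -3.7143, -0.7143, 6.2857, -9.7143, -2.7143
Σ_{t=1}^{6}(y_t−ȳ)(y_{t+1}−ȳ) = -48.3673
γ_1 = -48.3673 / 7 = -6.910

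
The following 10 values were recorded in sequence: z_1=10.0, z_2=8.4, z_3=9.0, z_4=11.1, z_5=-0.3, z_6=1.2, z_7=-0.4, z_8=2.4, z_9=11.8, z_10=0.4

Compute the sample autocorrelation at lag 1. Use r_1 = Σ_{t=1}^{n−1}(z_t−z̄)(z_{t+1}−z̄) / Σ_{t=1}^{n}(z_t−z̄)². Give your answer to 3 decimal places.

0.116

Mean z̄ = (10.0 + 8.4 + 9.0 + 11.1 − 0.3 + 1.2 − 0.4 + 2.4 + 11.8 + 0.4)/10 = 5.3600
Numerator Σ_{t=1}^{9}(z_t−z̄)(z_{t+1}−z̄) = 27.1284
Denominator Σ(z_t−z̄)² = 234.3240
r_1 = 27.1284 / 234.3240 = 0.116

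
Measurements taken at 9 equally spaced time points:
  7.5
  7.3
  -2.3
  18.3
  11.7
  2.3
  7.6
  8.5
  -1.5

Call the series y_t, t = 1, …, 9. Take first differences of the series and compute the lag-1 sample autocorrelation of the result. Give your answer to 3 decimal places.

First differences Δy: -0.2, -9.6, 20.6, -6.6, -9.4, 5.3, 0.9, -10.0
Mean of differences = -1.1250
Numerator Σ(Δy_t−Δȳ)(Δy_{t+1}−Δȳ) = -323.7256
Denominator Σ(Δy_t−Δȳ)² = 767.2550
r_1(Δy) = -323.7256 / 767.2550 = -0.422

-0.422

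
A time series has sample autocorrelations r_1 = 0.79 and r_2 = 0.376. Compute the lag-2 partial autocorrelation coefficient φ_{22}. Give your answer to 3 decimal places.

φ_{22} = (r_2 − r_1²) / (1 − r_1²)
r_1² = (0.79)² = 0.6241
Numerator = 0.376 − 0.6241 = -0.2481; denominator = 1 − 0.6241 = 0.3759
φ_{22} = -0.2481 / 0.3759 = -0.660

-0.660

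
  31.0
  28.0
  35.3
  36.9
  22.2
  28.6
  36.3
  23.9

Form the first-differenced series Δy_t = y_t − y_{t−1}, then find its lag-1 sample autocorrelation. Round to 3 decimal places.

First differences Δy: -3.0, 7.3, 1.6, -14.7, 6.4, 7.7, -12.4
Mean of differences = -1.0143
Numerator Σ(Δy_t−Δȳ)(Δy_{t+1}−Δȳ) = -166.6302
Denominator Σ(Δy_t−Δȳ)² = 527.7486
r_1(Δy) = -166.6302 / 527.7486 = -0.316

-0.316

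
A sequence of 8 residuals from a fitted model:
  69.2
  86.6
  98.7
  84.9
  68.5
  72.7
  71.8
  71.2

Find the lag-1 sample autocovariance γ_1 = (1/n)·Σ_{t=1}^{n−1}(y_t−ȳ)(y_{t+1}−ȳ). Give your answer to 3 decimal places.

38.218

Mean ȳ = (69.2 + 86.6 + 98.7 + 84.9 + 68.5 + 72.7 + 71.8 + 71.2)/8 = 77.9500
Σ_{t=1}^{7}(y_t−ȳ)(y_{t+1}−ȳ) = 305.7475
γ_1 = 305.7475 / 8 = 38.218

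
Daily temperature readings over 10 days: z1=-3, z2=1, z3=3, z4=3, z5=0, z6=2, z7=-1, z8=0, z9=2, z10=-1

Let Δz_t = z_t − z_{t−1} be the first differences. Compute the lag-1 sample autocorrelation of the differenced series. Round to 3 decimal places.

-0.203

First differences Δz: 4, 2, 0, -3, 2, -3, 1, 2, -3
Mean of differences = 0.2222
Numerator Σ(Δz_t−Δz̄)(Δz_{t+1}−Δz̄) = -11.2716
Denominator Σ(Δz_t−Δz̄)² = 55.5556
r_1(Δz) = -11.2716 / 55.5556 = -0.203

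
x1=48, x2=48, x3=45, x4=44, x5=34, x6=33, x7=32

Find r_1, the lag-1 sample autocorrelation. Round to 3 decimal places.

0.619

Mean x̄ = (48 + 48 + 45 + 44 + 34 + 33 + 32)/7 = 40.5714
Deviations from mean: 7.4286, 7.4286, 4.4286, 3.4286, -6.5714, -7.5714, -8.5714
Σ(x_t−x̄)(x_{t+1}−x̄) = (55.1837) + (32.8980) + (15.1837) + (-22.5306) + (49.7551) + (64.8980) = 195.3878
Denominator Σ(x_t−x̄)² = 315.7143
r_1 = 195.3878 / 315.7143 = 0.619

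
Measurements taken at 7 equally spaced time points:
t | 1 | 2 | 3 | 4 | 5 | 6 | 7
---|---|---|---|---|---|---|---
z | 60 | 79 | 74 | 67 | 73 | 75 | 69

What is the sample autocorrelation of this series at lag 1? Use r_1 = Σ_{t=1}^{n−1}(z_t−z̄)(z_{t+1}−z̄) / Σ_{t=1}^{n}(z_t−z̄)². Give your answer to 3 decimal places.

-0.359

Mean z̄ = (60 + 79 + 74 + 67 + 73 + 75 + 69)/7 = 71.0000
Σ(z_t−z̄)(z_{t+1}−z̄) = (-88.0000) + (24.0000) + (-12.0000) + (-8.0000) + (8.0000) + (-8.0000) = -84.0000
Denominator Σ(z_t−z̄)² = 234.0000
r_1 = -84.0000 / 234.0000 = -0.359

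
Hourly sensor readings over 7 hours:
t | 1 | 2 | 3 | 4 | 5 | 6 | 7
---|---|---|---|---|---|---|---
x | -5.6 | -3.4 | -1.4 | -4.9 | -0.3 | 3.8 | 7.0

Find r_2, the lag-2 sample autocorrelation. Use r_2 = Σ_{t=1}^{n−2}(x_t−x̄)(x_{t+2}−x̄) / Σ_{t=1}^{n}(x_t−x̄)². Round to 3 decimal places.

-0.010

Mean x̄ = (-5.6 − 3.4 − 1.4 − 4.9 − 0.3 + 3.8 + 7.0)/7 = -0.6857
Numerator Σ_{t=1}^{5}(x_t−x̄)(x_{t+2}−x̄) = -1.2661
Denominator Σ(x_t−x̄)² = 129.1286
r_2 = -1.2661 / 129.1286 = -0.010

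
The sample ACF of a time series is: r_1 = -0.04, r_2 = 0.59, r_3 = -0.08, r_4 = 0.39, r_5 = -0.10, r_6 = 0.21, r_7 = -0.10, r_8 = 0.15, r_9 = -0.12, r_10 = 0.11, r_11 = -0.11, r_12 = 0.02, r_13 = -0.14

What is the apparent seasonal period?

The largest autocorrelation is r_2 = 0.59, with weaker echoes at lags 4 (0.39), 6 (0.21) and 8 (0.15); the remaining lags stay at or below 0.11.
The dominant spike at lag 2 indicates a seasonal period of 2.

2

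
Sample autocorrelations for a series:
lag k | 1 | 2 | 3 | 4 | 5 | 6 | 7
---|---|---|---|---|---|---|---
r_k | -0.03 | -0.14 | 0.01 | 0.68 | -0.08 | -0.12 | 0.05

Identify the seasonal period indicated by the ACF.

The largest autocorrelation is r_4 = 0.68; the remaining lags stay at or below 0.05.
The dominant spike at lag 4 indicates a seasonal period of 4.

4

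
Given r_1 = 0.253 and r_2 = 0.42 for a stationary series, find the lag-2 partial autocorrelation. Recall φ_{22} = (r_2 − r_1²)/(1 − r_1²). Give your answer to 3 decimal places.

0.380

φ_{22} = (r_2 − r_1²) / (1 − r_1²)
r_1² = (0.253)² = 0.064009
Numerator = 0.42 − 0.0640 = 0.3560; denominator = 1 − 0.0640 = 0.9360
φ_{22} = 0.3560 / 0.9360 = 0.380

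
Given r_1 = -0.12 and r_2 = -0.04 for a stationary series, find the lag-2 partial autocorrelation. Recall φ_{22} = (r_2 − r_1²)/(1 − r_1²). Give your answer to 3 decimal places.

-0.055

φ_{22} = (r_2 − r_1²) / (1 − r_1²)
r_1² = (-0.12)² = 0.0144
Numerator = -0.04 − 0.0144 = -0.0544; denominator = 1 − 0.0144 = 0.9856
φ_{22} = -0.0544 / 0.9856 = -0.055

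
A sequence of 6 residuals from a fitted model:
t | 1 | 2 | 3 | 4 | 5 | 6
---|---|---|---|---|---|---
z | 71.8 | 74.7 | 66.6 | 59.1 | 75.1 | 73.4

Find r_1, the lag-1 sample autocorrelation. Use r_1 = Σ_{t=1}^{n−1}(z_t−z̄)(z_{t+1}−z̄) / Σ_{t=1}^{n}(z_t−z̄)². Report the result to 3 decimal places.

Mean z̄ = (71.8 + 74.7 + 66.6 + 59.1 + 75.1 + 73.4)/6 = 70.1167
Σ(z_t−z̄)(z_{t+1}−z̄) = (7.7153) + (-16.1181) + (38.7419) + (-54.8997) + (16.3619) = -8.1986
Denominator Σ(z_t−z̄)² = 193.1883
r_1 = -8.1986 / 193.1883 = -0.042

-0.042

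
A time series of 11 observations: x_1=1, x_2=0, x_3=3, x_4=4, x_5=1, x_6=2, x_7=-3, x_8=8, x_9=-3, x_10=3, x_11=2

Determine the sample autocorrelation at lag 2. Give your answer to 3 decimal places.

0.300

Mean x̄ = (1 + 0 + 3 + 4 + 1 + 2 − 3 + 8 − 3 + 3 + 2)/11 = 1.6364
Numerator Σ_{t=1}^{9}(x_t−x̄)(x_{t+2}−x̄) = 29.0083
Denominator Σ(x_t−x̄)² = 96.5455
r_2 = 29.0083 / 96.5455 = 0.300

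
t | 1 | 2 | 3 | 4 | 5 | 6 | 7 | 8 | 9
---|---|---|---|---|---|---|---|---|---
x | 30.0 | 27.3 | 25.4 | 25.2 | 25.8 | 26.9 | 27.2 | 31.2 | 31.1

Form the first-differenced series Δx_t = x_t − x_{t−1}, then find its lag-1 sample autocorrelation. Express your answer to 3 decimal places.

0.233

First differences Δx: -2.7, -1.9, -0.2, 0.6, 1.1, 0.3, 4.0, -0.1
Mean of differences = 0.1375
Numerator Σ(Δx_t−Δx̄)(Δx_{t+1}−Δx̄) = 6.6248
Denominator Σ(Δx_t−Δx̄)² = 28.4588
r_1(Δx) = 6.6248 / 28.4588 = 0.233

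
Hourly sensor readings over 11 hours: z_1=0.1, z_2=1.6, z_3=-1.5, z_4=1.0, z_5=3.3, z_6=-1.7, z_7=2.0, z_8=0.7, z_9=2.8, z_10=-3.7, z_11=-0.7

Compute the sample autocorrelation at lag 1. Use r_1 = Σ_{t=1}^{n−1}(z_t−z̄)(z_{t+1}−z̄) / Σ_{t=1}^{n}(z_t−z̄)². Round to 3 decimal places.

Mean z̄ = (0.1 + 1.6 − 1.5 + 1.0 + 3.3 − 1.7 + 2.0 + 0.7 + 2.8 − 3.7 − 0.7)/11 = 0.3545
Numerator Σ_{t=1}^{10}(z_t−z̄)(z_{t+1}−z̄) = -15.5812
Denominator Σ(z_t−z̄)² = 44.7273
r_1 = -15.5812 / 44.7273 = -0.348

-0.348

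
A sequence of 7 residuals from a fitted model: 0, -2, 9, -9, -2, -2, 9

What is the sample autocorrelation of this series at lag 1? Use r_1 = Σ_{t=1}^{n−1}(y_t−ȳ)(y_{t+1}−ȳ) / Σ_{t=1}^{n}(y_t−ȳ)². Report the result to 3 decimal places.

Mean ȳ = (0 − 2 + 9 − 9 − 2 − 2 + 9)/7 = 0.4286
Deviations from mean: -0.4286, -2.4286, 8.5714, -9.4286, -2.4286, -2.4286, 8.5714
Σ(y_t−ȳ)(y_{t+1}−ȳ) = (1.0408) + (-20.8163) + (-80.8163) + (22.8980) + (5.8980) + (-20.8163) = -92.6122
Denominator Σ(y_t−ȳ)² = 253.7143
r_1 = -92.6122 / 253.7143 = -0.365

-0.365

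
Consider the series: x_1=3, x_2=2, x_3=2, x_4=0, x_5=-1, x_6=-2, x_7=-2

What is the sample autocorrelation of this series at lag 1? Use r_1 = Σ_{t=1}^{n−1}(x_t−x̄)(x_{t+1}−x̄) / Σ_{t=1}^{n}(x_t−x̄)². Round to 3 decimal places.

0.615

Mean x̄ = (3 + 2 + 2 + 0 − 1 − 2 − 2)/7 = 0.2857
Deviations from mean: 2.7143, 1.7143, 1.7143, -0.2857, -1.2857, -2.2857, -2.2857
Σ(x_t−x̄)(x_{t+1}−x̄) = (4.6531) + (2.9388) + (-0.4898) + (0.3673) + (2.9388) + (5.2245) = 15.6327
Denominator Σ(x_t−x̄)² = 25.4286
r_1 = 15.6327 / 25.4286 = 0.615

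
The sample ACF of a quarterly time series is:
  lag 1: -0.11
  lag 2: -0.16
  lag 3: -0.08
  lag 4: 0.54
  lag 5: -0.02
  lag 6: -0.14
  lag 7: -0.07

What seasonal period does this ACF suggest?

4

The largest autocorrelation is r_4 = 0.54; the remaining lags stay at or below -0.02.
The dominant spike at lag 4 indicates a seasonal period of 4.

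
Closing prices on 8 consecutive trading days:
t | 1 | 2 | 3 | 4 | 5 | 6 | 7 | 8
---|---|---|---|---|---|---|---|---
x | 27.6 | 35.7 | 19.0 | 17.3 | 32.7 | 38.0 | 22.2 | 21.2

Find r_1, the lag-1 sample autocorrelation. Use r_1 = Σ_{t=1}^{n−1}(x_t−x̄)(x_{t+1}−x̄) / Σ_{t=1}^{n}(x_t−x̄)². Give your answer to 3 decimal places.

-0.008

Mean x̄ = (27.6 + 35.7 + 19.0 + 17.3 + 32.7 + 38.0 + 22.2 + 21.2)/8 = 26.7125
Deviations from mean: 0.8875, 8.9875, -7.7125, -9.4125, 5.9875, 11.2875, -4.5125, -5.5125
Numerator Σ_{t=1}^{7}(x_t−x̄)(x_{t+1}−x̄) = -3.5789
Denominator Σ(x_t−x̄)² = 443.6488
r_1 = -3.5789 / 443.6488 = -0.008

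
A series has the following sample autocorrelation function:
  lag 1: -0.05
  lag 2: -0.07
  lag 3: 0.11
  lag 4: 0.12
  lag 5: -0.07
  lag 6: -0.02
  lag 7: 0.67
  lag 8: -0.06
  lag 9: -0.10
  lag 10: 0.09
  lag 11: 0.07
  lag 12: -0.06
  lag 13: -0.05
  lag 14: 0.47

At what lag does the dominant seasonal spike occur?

The largest autocorrelation is r_7 = 0.67, with a weaker echo at lag 14 (0.47); the remaining lags stay at or below 0.12.
The dominant spike at lag 7 indicates a seasonal period of 7.

7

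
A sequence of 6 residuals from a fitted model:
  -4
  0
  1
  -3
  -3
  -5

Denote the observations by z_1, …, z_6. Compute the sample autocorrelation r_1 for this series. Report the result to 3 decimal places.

Mean z̄ = (-4 + 0 + 1 − 3 − 3 − 5)/6 = -2.3333
Deviations from mean: -1.6667, 2.3333, 3.3333, -0.6667, -0.6667, -2.6667
Σ(z_t−z̄)(z_{t+1}−z̄) = (-3.8889) + (7.7778) + (-2.2222) + (0.4444) + (1.7778) = 3.8889
Denominator Σ(z_t−z̄)² = 27.3333
r_1 = 3.8889 / 27.3333 = 0.142

0.142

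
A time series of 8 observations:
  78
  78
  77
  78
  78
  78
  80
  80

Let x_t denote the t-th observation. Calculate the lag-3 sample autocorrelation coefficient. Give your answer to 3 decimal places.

-0.054

Mean x̄ = (78 + 78 + 77 + 78 + 78 + 78 + 80 + 80)/8 = 78.3750
Deviations from mean: -0.3750, -0.3750, -1.3750, -0.3750, -0.3750, -0.3750, 1.6250, 1.6250
Numerator Σ_{t=1}^{5}(x_t−x̄)(x_{t+3}−x̄) = -0.4219
Denominator Σ(x_t−x̄)² = 7.8750
r_3 = -0.4219 / 7.8750 = -0.054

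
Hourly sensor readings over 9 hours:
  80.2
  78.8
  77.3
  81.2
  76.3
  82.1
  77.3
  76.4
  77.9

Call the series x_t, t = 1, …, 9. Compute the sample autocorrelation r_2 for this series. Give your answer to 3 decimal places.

Mean x̄ = (80.2 + 78.8 + 77.3 + 81.2 + 76.3 + 82.1 + 77.3 + 76.4 + 77.9)/9 = 78.6111
Σ(x_t−x̄)(x_{t+2}−x̄) = (-2.0832) + (0.4890) + (3.0301) + (9.0323) + (3.0301) + (-7.7143) + (0.9323) = 6.7164
Denominator Σ(x_t−x̄)² = 35.6089
r_2 = 6.7164 / 35.6089 = 0.189

0.189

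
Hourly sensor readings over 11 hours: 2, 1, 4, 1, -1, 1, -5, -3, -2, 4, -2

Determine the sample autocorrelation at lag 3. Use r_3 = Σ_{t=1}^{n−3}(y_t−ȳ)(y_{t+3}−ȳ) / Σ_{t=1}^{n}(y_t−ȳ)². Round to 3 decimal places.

-0.159

Mean ȳ = (2 + 1 + 4 + 1 − 1 + 1 − 5 − 3 − 2 + 4 − 2)/11 = 0.0000
Numerator Σ_{t=1}^{8}(y_t−ȳ)(y_{t+3}−ȳ) = -13.0000
Denominator Σ(y_t−ȳ)² = 82.0000
r_3 = -13.0000 / 82.0000 = -0.159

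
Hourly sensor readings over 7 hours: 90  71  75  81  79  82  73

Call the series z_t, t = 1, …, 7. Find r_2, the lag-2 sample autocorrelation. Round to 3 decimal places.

-0.219

Mean z̄ = (90 + 71 + 75 + 81 + 79 + 82 + 73)/7 = 78.7143
Numerator Σ_{t=1}^{5}(z_t−z̄)(z_{t+2}−z̄) = -54.7347
Denominator Σ(z_t−z̄)² = 249.4286
r_2 = -54.7347 / 249.4286 = -0.219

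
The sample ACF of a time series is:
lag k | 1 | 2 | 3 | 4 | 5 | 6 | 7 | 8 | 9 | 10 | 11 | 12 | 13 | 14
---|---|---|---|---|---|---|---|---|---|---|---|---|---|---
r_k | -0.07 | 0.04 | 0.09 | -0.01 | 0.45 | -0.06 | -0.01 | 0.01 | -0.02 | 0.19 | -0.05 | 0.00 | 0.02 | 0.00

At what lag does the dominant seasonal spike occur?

5

The largest autocorrelation is r_5 = 0.45, with a weaker echo at lag 10 (0.19); the remaining lags stay at or below 0.09.
The dominant spike at lag 5 indicates a seasonal period of 5.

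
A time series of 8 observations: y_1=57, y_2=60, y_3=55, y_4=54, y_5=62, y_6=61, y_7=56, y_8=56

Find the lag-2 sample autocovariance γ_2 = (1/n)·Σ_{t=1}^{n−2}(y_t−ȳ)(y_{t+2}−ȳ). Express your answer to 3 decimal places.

-5.410

Mean ȳ = (57 + 60 + 55 + 54 + 62 + 61 + 56 + 56)/8 = 57.6250
Deviations: -0.6250, 2.3750, -2.6250, -3.6250, 4.3750, 3.3750, -1.6250, -1.6250
Σ_{t=1}^{6}(y_t−ȳ)(y_{t+2}−ȳ) = -43.2813
γ_2 = -43.2813 / 8 = -5.410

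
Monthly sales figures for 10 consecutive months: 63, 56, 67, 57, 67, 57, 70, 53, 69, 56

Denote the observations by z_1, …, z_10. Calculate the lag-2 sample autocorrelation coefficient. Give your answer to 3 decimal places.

Mean z̄ = (63 + 56 + 67 + 57 + 67 + 57 + 70 + 53 + 69 + 56)/10 = 61.5000
Numerator Σ_{t=1}^{8}(z_t−z̄)(z_{t+2}−z̄) = 279.0000
Denominator Σ(z_t−z̄)² = 364.5000
r_2 = 279.0000 / 364.5000 = 0.765

0.765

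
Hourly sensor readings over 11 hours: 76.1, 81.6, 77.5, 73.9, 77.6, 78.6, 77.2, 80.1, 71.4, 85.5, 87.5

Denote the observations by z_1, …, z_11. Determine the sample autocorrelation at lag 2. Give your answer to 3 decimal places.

Mean z̄ = (76.1 + 81.6 + 77.5 + 73.9 + 77.6 + 78.6 + 77.2 + 80.1 + 71.4 + 85.5 + 87.5)/11 = 78.8182
Numerator Σ_{t=1}^{9}(z_t−z̄)(z_{t+2}−z̄) = -49.5625
Denominator Σ(z_t−z̄)² = 221.8964
r_2 = -49.5625 / 221.8964 = -0.223

-0.223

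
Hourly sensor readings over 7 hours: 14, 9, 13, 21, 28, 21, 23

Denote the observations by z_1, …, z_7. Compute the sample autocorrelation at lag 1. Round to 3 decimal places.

0.531

Mean z̄ = (14 + 9 + 13 + 21 + 28 + 21 + 23)/7 = 18.4286
Deviations from mean: -4.4286, -9.4286, -5.4286, 2.5714, 9.5714, 2.5714, 4.5714
Σ(z_t−z̄)(z_{t+1}−z̄) = (41.7551) + (51.1837) + (-13.9592) + (24.6122) + (24.6122) + (11.7551) = 139.9592
Denominator Σ(z_t−z̄)² = 263.7143
r_1 = 139.9592 / 263.7143 = 0.531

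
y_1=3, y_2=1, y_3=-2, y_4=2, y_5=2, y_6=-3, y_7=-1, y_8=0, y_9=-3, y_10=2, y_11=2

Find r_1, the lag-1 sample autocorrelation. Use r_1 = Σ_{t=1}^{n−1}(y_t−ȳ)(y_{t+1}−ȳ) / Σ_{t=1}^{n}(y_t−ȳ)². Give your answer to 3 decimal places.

-0.073

Mean ȳ = (3 + 1 − 2 + 2 + 2 − 3 − 1 + 0 − 3 + 2 + 2)/11 = 0.2727
Numerator Σ_{t=1}^{10}(y_t−ȳ)(y_{t+1}−ȳ) = -3.5289
Denominator Σ(y_t−ȳ)² = 48.1818
r_1 = -3.5289 / 48.1818 = -0.073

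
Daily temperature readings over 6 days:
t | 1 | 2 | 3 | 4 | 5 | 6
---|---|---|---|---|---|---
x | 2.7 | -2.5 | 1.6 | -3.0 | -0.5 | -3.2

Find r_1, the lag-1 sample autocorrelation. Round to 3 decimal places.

-0.529

Mean x̄ = (2.7 − 2.5 + 1.6 − 3.0 − 0.5 − 3.2)/6 = -0.8167
Deviations from mean: 3.5167, -1.6833, 2.4167, -2.1833, 0.3167, -2.3833
Σ(x_t−x̄)(x_{t+1}−x̄) = (-5.9197) + (-4.0681) + (-5.2764) + (-0.6914) + (-0.7547) = -16.7103
Denominator Σ(x_t−x̄)² = 31.5883
r_1 = -16.7103 / 31.5883 = -0.529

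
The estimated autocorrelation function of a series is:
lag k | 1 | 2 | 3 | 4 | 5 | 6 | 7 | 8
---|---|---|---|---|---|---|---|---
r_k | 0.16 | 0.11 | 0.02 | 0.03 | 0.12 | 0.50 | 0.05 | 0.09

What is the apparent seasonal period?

The largest autocorrelation is r_6 = 0.50; the remaining lags stay at or below 0.16.
The dominant spike at lag 6 indicates a seasonal period of 6.

6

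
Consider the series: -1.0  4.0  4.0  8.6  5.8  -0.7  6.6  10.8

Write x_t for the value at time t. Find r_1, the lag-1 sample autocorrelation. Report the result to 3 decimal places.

0.012

Mean x̄ = (-1.0 + 4.0 + 4.0 + 8.6 + 5.8 − 0.7 + 6.6 + 10.8)/8 = 4.7625
Deviations from mean: -5.7625, -0.7625, -0.7625, 3.8375, 1.0375, -5.4625, 1.8375, 6.0375
Numerator Σ_{t=1}^{7}(x_t−x̄)(x_{t+1}−x̄) = 1.4198
Denominator Σ(x_t−x̄)² = 119.8388
r_1 = 1.4198 / 119.8388 = 0.012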